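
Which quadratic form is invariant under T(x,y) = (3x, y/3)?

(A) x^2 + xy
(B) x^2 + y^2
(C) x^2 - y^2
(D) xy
D

T multiplies x by 3 and divides y by 3.
Substitute the transformed coordinates into each option and compare with the original:
(A) x^2 + xy  ->  (3x)^2 + (3x)(y/3) = 9x^2 + xy   [differs from x^2 + xy: not invariant]
(B) x^2 + y^2  ->  (3x)^2 + (y/3)^2 = 9x^2 + y^2/9   [differs from x^2 + y^2: not invariant]
(C) x^2 - y^2  ->  (3x)^2 - (y/3)^2 = 9x^2 - y^2/9   [differs from x^2 - y^2: not invariant]
(D) xy  ->  (3x)(y/3) = xy   [equals xy: invariant]

Only option (D), xy, is unchanged by the transformation.
The factors 3 and 1/3 cancel only in the pure product xy.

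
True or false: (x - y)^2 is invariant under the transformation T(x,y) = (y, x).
True

Substitute T(x,y) = (y, x) into the expression and compare with the original.

Original: (x - y)^2
After applying T: ((y) - (x))^2 = x^2 - 2xy + y^2

This is identical to the original (x - y)^2, so the expression is invariant.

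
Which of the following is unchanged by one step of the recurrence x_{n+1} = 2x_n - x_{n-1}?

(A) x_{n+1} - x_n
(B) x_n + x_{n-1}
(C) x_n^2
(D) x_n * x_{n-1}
A

For the recurrence x_{n+1} = 2x_n - x_{n-1}:

If x_{n+1} = 2x_n - x_{n-1}, then:
x_{n+1} - x_n = x_n - x_{n-1}
The first difference is constant throughout the sequence.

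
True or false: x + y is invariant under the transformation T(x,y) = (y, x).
True

Substitute T(x,y) = (y, x) into the expression and compare with the original.

Original: x + y
After applying T: (y) + (x) = x + y

This is identical to the original x + y, so the expression is invariant.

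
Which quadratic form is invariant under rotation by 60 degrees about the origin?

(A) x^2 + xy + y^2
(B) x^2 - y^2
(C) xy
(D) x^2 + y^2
D

Rotation by 60 degrees sends (x, y) to (x/2 - sqrt(3)y/2, sqrt(3)x/2 + y/2).
Substitute the transformed coordinates into each option and compare with the original:
(A) x^2 + xy + y^2  ->  (x/2 - sqrt(3)y/2)^2 + (x/2 - sqrt(3)y/2)(sqrt(3)x/2 + y/2) + (sqrt(3)x/2 + y/2)^2 = sqrt(3)x^2/4 + x^2 - xy/2 - sqrt(3)y^2/4 + y^2   [differs from x^2 + xy + y^2: not invariant]
(B) x^2 - y^2  ->  (x/2 - sqrt(3)y/2)^2 - (sqrt(3)x/2 + y/2)^2 = -x^2/2 - sqrt(3)xy + y^2/2   [differs from x^2 - y^2: not invariant]
(C) xy  ->  (x/2 - sqrt(3)y/2)(sqrt(3)x/2 + y/2) = sqrt(3)x^2/4 - xy/2 - sqrt(3)y^2/4   [differs from xy: not invariant]
(D) x^2 + y^2  ->  (x/2 - sqrt(3)y/2)^2 + (sqrt(3)x/2 + y/2)^2 = x^2 + y^2   [equals x^2 + y^2: invariant]

Only option (D), x^2 + y^2, is unchanged by the transformation.
x^2 + y^2 is the squared distance from the origin, which rotations preserve.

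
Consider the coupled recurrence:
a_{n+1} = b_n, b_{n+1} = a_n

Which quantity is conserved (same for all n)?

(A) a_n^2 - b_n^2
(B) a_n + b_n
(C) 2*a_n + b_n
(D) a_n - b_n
B

Replace a_n by a_{n+1} = b_n and b_n by b_{n+1} = a_n in each option and simplify:
(A) a_n^2 - b_n^2  ->  (b_n)^2 - (a_n)^2 = -a_n^2 + b_n^2   [not conserved]
(B) a_n + b_n  ->  (b_n) + (a_n) = a_n + b_n   [conserved]
(C) 2*a_n + b_n  ->  2*(b_n) + (a_n) = a_n + 2*b_n   [not conserved]
(D) a_n - b_n  ->  (b_n) - (a_n) = -a_n + b_n   [not conserved]

Only (B) a_n + b_n returns to itself after one step, so it is the conserved quantity.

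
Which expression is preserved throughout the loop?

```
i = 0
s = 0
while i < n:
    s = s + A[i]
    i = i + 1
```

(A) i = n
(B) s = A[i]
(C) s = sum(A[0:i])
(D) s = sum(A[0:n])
C

A loop invariant must hold before the first iteration and be re-established by every execution of the body.

(C) s = sum(A[0:i]): Initially i = 0 and s = 0 = sum of the empty slice A[0:0]. If s = sum(A[0:i]) holds at the top of an iteration, the body sets s to sum(A[0:i]) + A[i] = sum(A[0:i+1]) and then i to i+1, so s = sum(A[0:i]) holds again. At exit i = n, giving s = sum(A[0:n]).

The other options fail:
(A) i = n: false initially (i = 0); it is the exit condition, not an invariant.
(B) s = A[i]: after the first iteration s = A[0] but i = 1, so s = A[i] compares s with the wrong element (and fails in general).
(D) s = sum(A[0:n]): false before the loop (s = 0, not the full sum) -- it only becomes true at exit.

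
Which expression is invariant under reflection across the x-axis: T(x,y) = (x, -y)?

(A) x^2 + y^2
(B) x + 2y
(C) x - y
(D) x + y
A

The map is reflection across the x-axis: T(x,y) = (x, -y).
Substitute the transformed coordinates into each option and compare with the original:
(A) x^2 + y^2  ->  (x)^2 + (-y)^2 = x^2 + y^2   [equals x^2 + y^2: invariant]
(B) x + 2y  ->  (x) + 2(-y) = x - 2y   [differs from x + 2y: not invariant]
(C) x - y  ->  (x) - (-y) = x + y   [differs from x - y: not invariant]
(D) x + y  ->  (x) + (-y) = x - y   [differs from x + y: not invariant]

Only option (A), x^2 + y^2, is unchanged by the transformation.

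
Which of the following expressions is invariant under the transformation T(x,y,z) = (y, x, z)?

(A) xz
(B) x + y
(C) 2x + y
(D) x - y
B

Apply T(x,y,z) = (y, x, z) to each option, i.e. replace (x, y, z) by the transformed coordinates.
Substitute the transformed coordinates into each option and compare with the original:
(A) xz  ->  (y)(z) = yz   [differs from xz: not invariant]
(B) x + y  ->  (y) + (x) = x + y   [equals x + y: invariant]
(C) 2x + y  ->  2(y) + (x) = x + 2y   [differs from 2x + y: not invariant]
(D) x - y  ->  (y) - (x) = -x + y   [differs from x - y: not invariant]

Only option (B), x + y, is unchanged by the transformation.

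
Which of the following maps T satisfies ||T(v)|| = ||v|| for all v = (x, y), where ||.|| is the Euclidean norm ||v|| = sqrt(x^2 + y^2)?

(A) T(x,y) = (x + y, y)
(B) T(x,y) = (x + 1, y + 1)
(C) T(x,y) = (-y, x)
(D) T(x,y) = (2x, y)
C

A transformation preserves a norm if ||T(v)|| = ||v|| for every v; a single vector where the norm changes rules an option out.

(A) T(x,y) = (x + y, y): v = (0, 1) has norm sqrt((0)^2 + (1)^2) = 1, but T(v) = (1, 1) has norm sqrt(2) -- not preserved.
(B) T(x,y) = (x + 1, y + 1): v = (1, 0) has norm sqrt((1)^2 + (0)^2) = 1, but T(v) = (2, 1) has norm sqrt(5) -- not preserved.
(C) T(x,y) = (-y, x): preserves the norm -- it is an orthogonal map (a rotation/reflection), and (-y)^2 + (x)^2 simplifies to x^2 + y^2.
(D) T(x,y) = (2x, y): v = (1, 0) has norm sqrt((1)^2 + (0)^2) = 1, but T(v) = (2, 0) has norm 2 -- not preserved.

Therefore the answer is (C).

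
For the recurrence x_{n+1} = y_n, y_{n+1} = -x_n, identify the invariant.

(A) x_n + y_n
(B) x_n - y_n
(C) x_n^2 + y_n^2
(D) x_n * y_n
C

For the recurrence x_{n+1} = y_n, y_{n+1} = -x_n:

x_{n+1}^2 + y_{n+1}^2 = y_n^2 + (-x_n)^2 = x_n^2 + y_n^2
The sum of squares is conserved (like energy in a harmonic oscillator).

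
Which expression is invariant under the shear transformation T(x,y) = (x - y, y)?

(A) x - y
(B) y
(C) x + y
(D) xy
B

Under the shear T(x,y) = (x - y, y):
Substitute the transformed coordinates into each option and compare with the original:
(A) x - y  ->  (x - y) - (y) = x - 2y   [differs from x - y: not invariant]
(B) y  ->  (y) = y   [equals y: invariant]
(C) x + y  ->  (x - y) + (y) = x   [differs from x + y: not invariant]
(D) xy  ->  (x - y)(y) = xy - y^2   [differs from xy: not invariant]

Only option (B), y, is unchanged by the transformation.
A horizontal shear moves points parallel to the x-axis, so the y-coordinate (and any function of y alone) is unchanged.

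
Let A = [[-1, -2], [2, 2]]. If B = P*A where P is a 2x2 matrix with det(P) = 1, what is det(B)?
2

By the multiplicative property of determinants, det(B) = det(P*A) = det(P) * det(A) = det(A),
so the determinant is invariant under multiplication by any determinant-1 matrix; we just need det(A).

det(A) = (-1)(2) - (-2)(2) = -2 - (-4) = 2

Therefore det(B) = 1 * 2 = 2.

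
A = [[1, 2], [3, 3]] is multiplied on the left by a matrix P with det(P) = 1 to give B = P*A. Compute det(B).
-3

By the multiplicative property of determinants, det(B) = det(P*A) = det(P) * det(A) = det(A),
so the determinant is invariant under multiplication by any determinant-1 matrix; we just need det(A).

det(A) = (1)(3) - (2)(3) = 3 - 6 = -3

Therefore det(B) = 1 * (-3) = -3.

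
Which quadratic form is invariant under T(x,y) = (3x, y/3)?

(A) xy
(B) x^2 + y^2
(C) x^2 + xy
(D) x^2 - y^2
A

T multiplies x by 3 and divides y by 3.
Substitute the transformed coordinates into each option and compare with the original:
(A) xy  ->  (3x)(y/3) = xy   [equals xy: invariant]
(B) x^2 + y^2  ->  (3x)^2 + (y/3)^2 = 9x^2 + y^2/9   [differs from x^2 + y^2: not invariant]
(C) x^2 + xy  ->  (3x)^2 + (3x)(y/3) = 9x^2 + xy   [differs from x^2 + xy: not invariant]
(D) x^2 - y^2  ->  (3x)^2 - (y/3)^2 = 9x^2 - y^2/9   [differs from x^2 - y^2: not invariant]

Only option (A), xy, is unchanged by the transformation.
The factors 3 and 1/3 cancel only in the pure product xy.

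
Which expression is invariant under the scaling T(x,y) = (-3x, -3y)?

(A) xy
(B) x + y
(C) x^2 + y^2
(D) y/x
D

Under the uniform scaling T(x,y) = (-3x, -3y):
Substitute the transformed coordinates into each option and compare with the original:
(A) xy  ->  (-3x)(-3y) = 9xy   [differs from xy: not invariant]
(B) x + y  ->  (-3x) + (-3y) = -3x - 3y   [differs from x + y: not invariant]
(C) x^2 + y^2  ->  (-3x)^2 + (-3y)^2 = 9x^2 + 9y^2   [differs from x^2 + y^2: not invariant]
(D) y/x  ->  (-3y)/(-3x) = y/x   [equals y/x: invariant]

Only option (D), y/x, is unchanged by the transformation.
The common factor -3 cancels in a ratio of coordinates, while sums, products and sums of squares pick up factors of -3 or 9.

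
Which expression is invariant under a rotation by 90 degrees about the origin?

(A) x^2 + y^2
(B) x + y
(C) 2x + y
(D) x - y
A

A rotation by 90 degrees sends (x, y) to (-y, x).
Substitute the transformed coordinates into each option and compare with the original:
(A) x^2 + y^2  ->  (-y)^2 + (x)^2 = x^2 + y^2   [equals x^2 + y^2: invariant]
(B) x + y  ->  (-y) + (x) = x - y   [differs from x + y: not invariant]
(C) 2x + y  ->  2(-y) + (x) = x - 2y   [differs from 2x + y: not invariant]
(D) x - y  ->  (-y) - (x) = -x - y   [differs from x - y: not invariant]

Only option (A), x^2 + y^2, is unchanged by the transformation.
Geometrically, x^2 + y^2 is the squared distance from the origin, which every rotation about the origin preserves.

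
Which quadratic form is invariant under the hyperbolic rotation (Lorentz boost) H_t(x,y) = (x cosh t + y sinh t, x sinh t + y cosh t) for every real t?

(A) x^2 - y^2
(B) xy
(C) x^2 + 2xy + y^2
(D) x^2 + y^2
A

Write x' = x cosh t + y sinh t, y' = x sinh t + y cosh t and substitute into each option:
(A) x^2 - y^2: (x cosh t + y sinh t)^2 - (x sinh t + y cosh t)^2 = x^2(cosh^2 t - sinh^2 t) + 2xy(cosh t sinh t - sinh t cosh t) + y^2(sinh^2 t - cosh^2 t) = x^2 - y^2   [invariant, using cosh^2 t - sinh^2 t = 1]
(B) xy: (x cosh t + y sinh t)(x sinh t + y cosh t) = xy(cosh^2 t + sinh^2 t) + (x^2 + y^2) sinh t cosh t = xy cosh 2t + (x^2 + y^2)(sinh 2t)/2   [not invariant for t != 0]
(C) x^2 + 2xy + y^2: (x' + y')^2 with x' + y' = (x + y)(cosh t + sinh t) = (x + y)e^t, so it becomes (x + y)^2 e^(2t)   [not invariant for t != 0]
(D) x^2 + y^2: (x cosh t + y sinh t)^2 + (x sinh t + y cosh t)^2 = (x^2 + y^2)(cosh^2 t + sinh^2 t) + 4xy sinh t cosh t = (x^2 + y^2) cosh 2t + 2xy sinh 2t   [not invariant for t != 0]

Only (A) x^2 - y^2 is unchanged; it is the Minkowski form preserved by Lorentz boosts, just as x^2 + y^2 is preserved by ordinary rotations.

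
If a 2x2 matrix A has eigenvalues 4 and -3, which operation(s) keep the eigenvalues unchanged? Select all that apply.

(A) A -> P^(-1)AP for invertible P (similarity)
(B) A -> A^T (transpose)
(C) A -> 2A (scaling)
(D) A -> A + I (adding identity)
A and B

Eigenvalues are preserved by:
1. Similarity transformations: A -> P^(-1)AP (same characteristic polynomial)
2. Transpose: A^T has the same eigenvalues as A

Eigenvalues are NOT preserved by:
- Adding identity: eigenvalues become 4+1, -3+1
- Scaling: eigenvalues become 8, -6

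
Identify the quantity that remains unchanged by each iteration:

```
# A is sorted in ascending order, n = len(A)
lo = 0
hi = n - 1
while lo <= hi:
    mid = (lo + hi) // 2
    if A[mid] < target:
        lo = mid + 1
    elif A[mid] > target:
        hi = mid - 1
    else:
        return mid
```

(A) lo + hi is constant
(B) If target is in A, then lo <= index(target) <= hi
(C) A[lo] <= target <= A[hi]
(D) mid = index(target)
B

A loop invariant must hold before the first iteration and be re-established by every execution of the body.

(B) If target is in A, then lo <= index(target) <= hi: Before the loop [lo, hi] = [0, n-1] covers every index. When A[mid] < target, sortedness puts target strictly to the right of mid, so setting lo = mid + 1 keeps index(target) in [lo, hi]; symmetrically for hi = mid - 1. Hence 'if target is in A then lo <= index(target) <= hi' holds after every iteration, and when lo > hi it proves target is absent.

The other options fail:
(A) lo + hi is constant: each iteration moves exactly one of lo, hi, so lo + hi changes (e.g. 0 + (n-1) becomes (mid+1) + (n-1)).
(C) A[lo] <= target <= A[hi]: fails when target is not in A (e.g. target < A[0] already violates it before the loop), so it is not maintained in general.
(D) mid = index(target): mid is just the current probe; it equals index(target) only on the iteration that returns.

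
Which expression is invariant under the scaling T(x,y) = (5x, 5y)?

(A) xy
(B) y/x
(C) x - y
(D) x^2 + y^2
B

Under the uniform scaling T(x,y) = (5x, 5y):
Substitute the transformed coordinates into each option and compare with the original:
(A) xy  ->  (5x)(5y) = 25xy   [differs from xy: not invariant]
(B) y/x  ->  (5y)/(5x) = y/x   [equals y/x: invariant]
(C) x - y  ->  (5x) - (5y) = 5x - 5y   [differs from x - y: not invariant]
(D) x^2 + y^2  ->  (5x)^2 + (5y)^2 = 25x^2 + 25y^2   [differs from x^2 + y^2: not invariant]

Only option (B), y/x, is unchanged by the transformation.
The common factor 5 cancels in a ratio of coordinates, while sums, products and sums of squares pick up factors of 5 or 25.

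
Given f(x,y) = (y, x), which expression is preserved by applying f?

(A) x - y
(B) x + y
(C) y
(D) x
B

For f(x,y) = (y, x):
After applying f: x' = y, y' = x. So x' + y' = y + x = x + y.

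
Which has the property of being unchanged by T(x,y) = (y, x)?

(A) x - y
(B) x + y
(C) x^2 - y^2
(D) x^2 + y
B

An expression E(x,y) is invariant under T if E(T(x,y)) = E(x,y). Here T(x,y) = (y, x).
Substitute the transformed coordinates into each option and compare with the original:
(A) x - y  ->  (y) - (x) = -x + y   [differs from x - y: not invariant]
(B) x + y  ->  (y) + (x) = x + y   [equals x + y: invariant]
(C) x^2 - y^2  ->  (y)^2 - (x)^2 = -x^2 + y^2   [differs from x^2 - y^2: not invariant]
(D) x^2 + y  ->  (y)^2 + (x) = x + y^2   [differs from x^2 + y: not invariant]

Only option (B), x + y, is unchanged by the transformation.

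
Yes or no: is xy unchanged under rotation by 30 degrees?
No

Applying rotation by 30 degrees: x' = x*cos(30 degrees) - y*sin(30 degrees) = sqrt(3)x/2 - y/2, y' = x*sin(30 degrees) + y*cos(30 degrees) = x/2 + sqrt(3)y/2

Substituting into xy:
(sqrt(3)x/2 - y/2)(x/2 + sqrt(3)y/2)
= sqrt(3)x^2/4 + xy/2 - sqrt(3)y^2/4

This differs from the original expression xy, so it is NOT invariant.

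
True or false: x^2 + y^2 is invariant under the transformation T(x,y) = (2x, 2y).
False

Substitute T(x,y) = (2x, 2y) into the expression and compare with the original.

Original: x^2 + y^2
After applying T: (2x)^2 + (2y)^2 = 4x^2 + 4y^2

This differs from the original x^2 + y^2 (difference: 3x^2 + 3y^2), so the expression is NOT invariant.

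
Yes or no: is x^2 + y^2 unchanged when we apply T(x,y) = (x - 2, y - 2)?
No

Substitute T(x,y) = (x - 2, y - 2) into the expression and compare with the original.

Original: x^2 + y^2
After applying T: (x - 2)^2 + (y - 2)^2 = x^2 - 4x + y^2 - 4y + 8

This differs from the original x^2 + y^2 (difference: -4x - 4y + 8), so the expression is NOT invariant.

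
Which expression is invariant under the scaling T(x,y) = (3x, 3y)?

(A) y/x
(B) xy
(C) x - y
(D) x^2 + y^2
A

Under the uniform scaling T(x,y) = (3x, 3y):
Substitute the transformed coordinates into each option and compare with the original:
(A) y/x  ->  (3y)/(3x) = y/x   [equals y/x: invariant]
(B) xy  ->  (3x)(3y) = 9xy   [differs from xy: not invariant]
(C) x - y  ->  (3x) - (3y) = 3x - 3y   [differs from x - y: not invariant]
(D) x^2 + y^2  ->  (3x)^2 + (3y)^2 = 9x^2 + 9y^2   [differs from x^2 + y^2: not invariant]

Only option (A), y/x, is unchanged by the transformation.
The common factor 3 cancels in a ratio of coordinates, while sums, products and sums of squares pick up factors of 3 or 9.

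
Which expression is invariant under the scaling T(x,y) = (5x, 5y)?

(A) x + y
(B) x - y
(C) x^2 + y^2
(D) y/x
D

Under the uniform scaling T(x,y) = (5x, 5y):
Substitute the transformed coordinates into each option and compare with the original:
(A) x + y  ->  (5x) + (5y) = 5x + 5y   [differs from x + y: not invariant]
(B) x - y  ->  (5x) - (5y) = 5x - 5y   [differs from x - y: not invariant]
(C) x^2 + y^2  ->  (5x)^2 + (5y)^2 = 25x^2 + 25y^2   [differs from x^2 + y^2: not invariant]
(D) y/x  ->  (5y)/(5x) = y/x   [equals y/x: invariant]

Only option (D), y/x, is unchanged by the transformation.
The common factor 5 cancels in a ratio of coordinates, while sums, products and sums of squares pick up factors of 5 or 25.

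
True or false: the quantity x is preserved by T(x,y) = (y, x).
False

Substitute T(x,y) = (y, x) into the expression and compare with the original.

Original: x
After applying T: (y) = y

This differs from the original x (difference: -x + y), so the expression is NOT invariant.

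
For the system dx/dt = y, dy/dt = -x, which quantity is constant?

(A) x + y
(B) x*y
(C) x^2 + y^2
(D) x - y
C

A first integral I satisfies dI/dt = 0 along every solution. Differentiate each option and use the equation of motion:
(A) d/dt[x + y] = y + (-x) = y - x, not identically 0
(B) d/dt[x*y] = (dx/dt)y + x(dy/dt) = y^2 - x^2, not identically 0
(C) d/dt[x^2 + y^2] = 2x*dx/dt + 2y*dy/dt = 2x*y + 2y*(-x) = 0
(D) d/dt[x - y] = y - (-x) = x + y, not identically 0

Only (C) has zero time-derivative. So x^2 + y^2 (the squared radius; trajectories are circles) is the conserved quantity.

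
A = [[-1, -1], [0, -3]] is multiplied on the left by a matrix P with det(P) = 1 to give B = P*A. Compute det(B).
3

By the multiplicative property of determinants, det(B) = det(P*A) = det(P) * det(A) = det(A),
so the determinant is invariant under multiplication by any determinant-1 matrix; we just need det(A).

det(A) = (-1)(-3) - (-1)(0) = 3 - 0 = 3

Therefore det(B) = 1 * 3 = 3.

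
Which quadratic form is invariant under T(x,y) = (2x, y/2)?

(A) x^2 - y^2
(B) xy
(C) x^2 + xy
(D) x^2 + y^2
B

T multiplies x by 2 and divides y by 2.
Substitute the transformed coordinates into each option and compare with the original:
(A) x^2 - y^2  ->  (2x)^2 - (y/2)^2 = 4x^2 - y^2/4   [differs from x^2 - y^2: not invariant]
(B) xy  ->  (2x)(y/2) = xy   [equals xy: invariant]
(C) x^2 + xy  ->  (2x)^2 + (2x)(y/2) = 4x^2 + xy   [differs from x^2 + xy: not invariant]
(D) x^2 + y^2  ->  (2x)^2 + (y/2)^2 = 4x^2 + y^2/4   [differs from x^2 + y^2: not invariant]

Only option (B), xy, is unchanged by the transformation.
The factors 2 and 1/2 cancel only in the pure product xy.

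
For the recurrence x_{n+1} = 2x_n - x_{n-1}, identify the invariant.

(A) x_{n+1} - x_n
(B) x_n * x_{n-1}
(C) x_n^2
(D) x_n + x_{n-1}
A

For the recurrence x_{n+1} = 2x_n - x_{n-1}:

If x_{n+1} = 2x_n - x_{n-1}, then:
x_{n+1} - x_n = x_n - x_{n-1}
The first difference is constant throughout the sequence.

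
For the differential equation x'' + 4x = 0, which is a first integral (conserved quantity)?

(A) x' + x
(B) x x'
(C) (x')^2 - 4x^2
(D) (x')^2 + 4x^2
D

A first integral I satisfies dI/dt = 0 along every solution. Differentiate each option and use the equation of motion:
(A) d/dt[x' + x] = x'' + x' = -4x + x', not identically 0
(B) d/dt[x x'] = (x')^2 + x x'' = (x')^2 - 4x^2, not identically 0
(C) d/dt[(x')^2 - 4x^2] = 2x'x'' - 8x x' = -16x x', not identically 0
(D) d/dt[(x')^2 + 4x^2] = 2x'x'' + 8x x' = 2x'(-4x) + 8x x' = 0

Only (D) has zero time-derivative. So the energy-like quantity (x')^2 + 4x^2 is the first integral.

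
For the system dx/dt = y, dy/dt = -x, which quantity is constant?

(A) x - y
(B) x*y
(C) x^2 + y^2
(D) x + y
C

A first integral I satisfies dI/dt = 0 along every solution. Differentiate each option and use the equation of motion:
(A) d/dt[x - y] = y - (-x) = x + y, not identically 0
(B) d/dt[x*y] = (dx/dt)y + x(dy/dt) = y^2 - x^2, not identically 0
(C) d/dt[x^2 + y^2] = 2x*dx/dt + 2y*dy/dt = 2x*y + 2y*(-x) = 0
(D) d/dt[x + y] = y + (-x) = y - x, not identically 0

Only (C) has zero time-derivative. So x^2 + y^2 (the squared radius; trajectories are circles) is the conserved quantity.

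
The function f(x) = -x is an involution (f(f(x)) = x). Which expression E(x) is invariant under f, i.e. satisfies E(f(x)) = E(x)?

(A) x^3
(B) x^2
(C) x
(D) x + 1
B

Replace x by f(x) = -x in each option and simplify. As a quick numerical cross-check, also compare E(4) with E(f(4)) = E(-4).

(A) x^3  ->  (-x)^3 = -x^3; check: E(4) = 64 but E(-4) = -64.   [not invariant]
(B) x^2  ->  (-x)^2, which simplifies back to x^2; check: E(4) = 16, E(-4) = 16.   [invariant]
(C) x  ->  (-x) = -x; check: E(4) = 4 but E(-4) = -4.   [not invariant]
(D) x + 1  ->  (-x) + 1 = 1 - x; check: E(4) = 5 but E(-4) = -3.   [not invariant]

Only (B) is unchanged. E is symmetric under swapping x with f(x) = -x, which is exactly what an involution does.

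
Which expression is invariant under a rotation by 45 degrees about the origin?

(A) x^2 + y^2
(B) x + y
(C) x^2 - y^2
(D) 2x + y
A

A rotation by 45 degrees sends (x, y) to (sqrt(2)x/2 - sqrt(2)y/2, sqrt(2)x/2 + sqrt(2)y/2).
Substitute the transformed coordinates into each option and compare with the original:
(A) x^2 + y^2  ->  (sqrt(2)x/2 - sqrt(2)y/2)^2 + (sqrt(2)x/2 + sqrt(2)y/2)^2 = x^2 + y^2   [equals x^2 + y^2: invariant]
(B) x + y  ->  (sqrt(2)x/2 - sqrt(2)y/2) + (sqrt(2)x/2 + sqrt(2)y/2) = sqrt(2)x   [differs from x + y: not invariant]
(C) x^2 - y^2  ->  (sqrt(2)x/2 - sqrt(2)y/2)^2 - (sqrt(2)x/2 + sqrt(2)y/2)^2 = -2xy   [differs from x^2 - y^2: not invariant]
(D) 2x + y  ->  2(sqrt(2)x/2 - sqrt(2)y/2) + (sqrt(2)x/2 + sqrt(2)y/2) = 3sqrt(2)x/2 - sqrt(2)y/2   [differs from 2x + y: not invariant]

Only option (A), x^2 + y^2, is unchanged by the transformation.
Geometrically, x^2 + y^2 is the squared distance from the origin, which every rotation about the origin preserves.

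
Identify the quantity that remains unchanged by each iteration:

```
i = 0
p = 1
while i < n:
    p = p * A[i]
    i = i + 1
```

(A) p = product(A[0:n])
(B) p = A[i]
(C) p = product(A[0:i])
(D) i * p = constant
C

A loop invariant must hold before the first iteration and be re-established by every execution of the body.

(C) p = product(A[0:i]): Initially i = 0 and p = 1 = product of the empty slice A[0:0]. If p = product(A[0:i]) holds at the top of an iteration, the body sets p to product(A[0:i]) * A[i] = product(A[0:i+1]) and then i to i+1, so the property is restored. At exit i = n, giving p = product(A[0:n]).

The other options fail:
(A) p = product(A[0:n]): false before the loop (p = 1, not the full product) -- it only becomes true at exit.
(B) p = A[i]: after the first iteration p = A[0] but i = 1; in general p is a product of several elements, not a single one.
(D) i * p = constant: initially i * p = 0, but after one iteration it is 1 * A[0], which is nonzero in general.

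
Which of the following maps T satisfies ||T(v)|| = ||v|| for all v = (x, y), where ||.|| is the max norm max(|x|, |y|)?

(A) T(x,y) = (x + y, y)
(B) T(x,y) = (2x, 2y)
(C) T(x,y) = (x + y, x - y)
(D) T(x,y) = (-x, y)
D

A transformation preserves a norm if ||T(v)|| = ||v|| for every v; a single vector where the norm changes rules an option out.

(A) T(x,y) = (x + y, y): v = (1, 1) has norm max(|1|, |1|) = 1, but T(v) = (2, 1) has norm 2 -- not preserved.
(B) T(x,y) = (2x, 2y): v = (1, 0) has norm max(|1|, |0|) = 1, but T(v) = (2, 0) has norm 2 -- not preserved.
(C) T(x,y) = (x + y, x - y): v = (1, 1) has norm max(|1|, |1|) = 1, but T(v) = (2, 0) has norm 2 -- not preserved.
(D) T(x,y) = (-x, y): preserves the norm -- it only permutes the coordinates and/or flips signs, which leaves max(|x|, |y|) unchanged.

Therefore the answer is (D).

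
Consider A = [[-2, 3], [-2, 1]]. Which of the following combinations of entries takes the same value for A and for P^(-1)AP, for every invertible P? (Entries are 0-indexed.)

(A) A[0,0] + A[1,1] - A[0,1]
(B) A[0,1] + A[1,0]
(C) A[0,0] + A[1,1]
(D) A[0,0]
C

A[0,0] + A[1,1] is the trace of A. By the cyclic property of the trace, tr(P^(-1)AP) = tr(APP^(-1)) = tr(A), so it is the same for every matrix similar to A.

The other combinations are not similarity invariants. For example, take P = [[1, 1], [0, 1]] (det P = 1), so P^(-1) = [[1, -1], [0, 1]] and
B = P^(-1)AP = [[0, 2], [-2, -1]].
Evaluating each option on A and on B:
(A) A[0,0] + A[1,1] - A[0,1]: -4 for A, -3 for B -> changes
(B) A[0,1] + A[1,0]: 1 for A, 0 for B -> changes
(C) A[0,0] + A[1,1]: -1 for A, -1 for B -> unchanged
(D) A[0,0]: -2 for A, 0 for B -> changes

Only (C) A[0,0] + A[1,1] = -1 survives (and it does so for every P, not just this one), so it is the invariant.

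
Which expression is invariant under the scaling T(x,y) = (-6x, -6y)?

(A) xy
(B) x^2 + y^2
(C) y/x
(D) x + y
C

Under the uniform scaling T(x,y) = (-6x, -6y):
Substitute the transformed coordinates into each option and compare with the original:
(A) xy  ->  (-6x)(-6y) = 36xy   [differs from xy: not invariant]
(B) x^2 + y^2  ->  (-6x)^2 + (-6y)^2 = 36x^2 + 36y^2   [differs from x^2 + y^2: not invariant]
(C) y/x  ->  (-6y)/(-6x) = y/x   [equals y/x: invariant]
(D) x + y  ->  (-6x) + (-6y) = -6x - 6y   [differs from x + y: not invariant]

Only option (C), y/x, is unchanged by the transformation.
The common factor -6 cancels in a ratio of coordinates, while sums, products and sums of squares pick up factors of -6 or 36.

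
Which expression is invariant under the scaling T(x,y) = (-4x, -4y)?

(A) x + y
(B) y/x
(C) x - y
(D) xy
B

Under the uniform scaling T(x,y) = (-4x, -4y):
Substitute the transformed coordinates into each option and compare with the original:
(A) x + y  ->  (-4x) + (-4y) = -4x - 4y   [differs from x + y: not invariant]
(B) y/x  ->  (-4y)/(-4x) = y/x   [equals y/x: invariant]
(C) x - y  ->  (-4x) - (-4y) = -4x + 4y   [differs from x - y: not invariant]
(D) xy  ->  (-4x)(-4y) = 16xy   [differs from xy: not invariant]

Only option (B), y/x, is unchanged by the transformation.
The common factor -4 cancels in a ratio of coordinates, while sums, products and sums of squares pick up factors of -4 or 16.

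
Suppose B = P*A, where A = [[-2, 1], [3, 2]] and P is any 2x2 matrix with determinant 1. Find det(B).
-7

By the multiplicative property of determinants, det(B) = det(P*A) = det(P) * det(A) = det(A),
so the determinant is invariant under multiplication by any determinant-1 matrix; we just need det(A).

det(A) = (-2)(2) - (1)(3) = -4 - 3 = -7

Therefore det(B) = 1 * (-7) = -7.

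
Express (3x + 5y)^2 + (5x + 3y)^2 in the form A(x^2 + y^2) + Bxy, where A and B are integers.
34(x^2 + y^2) + 60xy

Expanding: (3x + 5y)^2 = 9x^2 + 30xy + 25y^2
(5x + 3y)^2 = 25x^2 + 30xy + 9y^2
Sum = (9+25)(x^2+y^2) + 60xy = 34(x^2 + y^2) + 60xy
This is symmetric in x and y.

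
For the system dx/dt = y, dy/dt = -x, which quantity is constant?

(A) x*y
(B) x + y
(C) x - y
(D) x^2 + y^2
D

A first integral I satisfies dI/dt = 0 along every solution. Differentiate each option and use the equation of motion:
(A) d/dt[x*y] = (dx/dt)y + x(dy/dt) = y^2 - x^2, not identically 0
(B) d/dt[x + y] = y + (-x) = y - x, not identically 0
(C) d/dt[x - y] = y - (-x) = x + y, not identically 0
(D) d/dt[x^2 + y^2] = 2x*dx/dt + 2y*dy/dt = 2x*y + 2y*(-x) = 0

Only (D) has zero time-derivative. So x^2 + y^2 (the squared radius; trajectories are circles) is the conserved quantity.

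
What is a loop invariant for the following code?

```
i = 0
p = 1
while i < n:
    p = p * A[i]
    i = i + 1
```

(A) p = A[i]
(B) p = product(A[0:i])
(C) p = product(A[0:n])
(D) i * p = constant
B

A loop invariant must hold before the first iteration and be re-established by every execution of the body.

(B) p = product(A[0:i]): Initially i = 0 and p = 1 = product of the empty slice A[0:0]. If p = product(A[0:i]) holds at the top of an iteration, the body sets p to product(A[0:i]) * A[i] = product(A[0:i+1]) and then i to i+1, so the property is restored. At exit i = n, giving p = product(A[0:n]).

The other options fail:
(A) p = A[i]: after the first iteration p = A[0] but i = 1; in general p is a product of several elements, not a single one.
(C) p = product(A[0:n]): false before the loop (p = 1, not the full product) -- it only becomes true at exit.
(D) i * p = constant: initially i * p = 0, but after one iteration it is 1 * A[0], which is nonzero in general.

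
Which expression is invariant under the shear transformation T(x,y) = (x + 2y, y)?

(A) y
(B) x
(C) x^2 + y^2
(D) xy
A

Under the shear T(x,y) = (x + 2y, y):
Substitute the transformed coordinates into each option and compare with the original:
(A) y  ->  (y) = y   [equals y: invariant]
(B) x  ->  (x + 2y) = x + 2y   [differs from x: not invariant]
(C) x^2 + y^2  ->  (x + 2y)^2 + (y)^2 = x^2 + 4xy + 5y^2   [differs from x^2 + y^2: not invariant]
(D) xy  ->  (x + 2y)(y) = xy + 2y^2   [differs from xy: not invariant]

Only option (A), y, is unchanged by the transformation.
A horizontal shear moves points parallel to the x-axis, so the y-coordinate (and any function of y alone) is unchanged.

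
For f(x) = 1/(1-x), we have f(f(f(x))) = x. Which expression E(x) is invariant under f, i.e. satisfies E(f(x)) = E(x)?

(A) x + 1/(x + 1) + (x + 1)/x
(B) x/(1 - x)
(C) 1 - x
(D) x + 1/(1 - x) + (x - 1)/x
D

Replace x by f(x) = 1/(1 - x) in each option and simplify. As a quick numerical cross-check, also compare E(4) with E(f(4)) = E(-1/3).

(A) x + 1/(x + 1) + (x + 1)/x  ->  (1/(1 - x)) + 1/((1/(1 - x)) + 1) + ((1/(1 - x)) + 1)/(1/(1 - x)) = (-x^3 + 6x^2 - 11x + 7)/(x^2 - 3x + 2); check: E(4) = 109/20 but E(-1/3) = -5/6.   [not invariant]
(B) x/(1 - x)  ->  (1/(1 - x))/(1 - (1/(1 - x))) = -1/x; check: E(4) = -4/3 but E(-1/3) = -1/4.   [not invariant]
(C) 1 - x  ->  1 - (1/(1 - x)) = x/(x - 1); check: E(4) = -3 but E(-1/3) = 4/3.   [not invariant]
(D) x + 1/(1 - x) + (x - 1)/x  ->  (1/(1 - x)) + 1/(1 - (1/(1 - x))) + ((1/(1 - x)) - 1)/(1/(1 - x)), which simplifies back to x + 1/(1 - x) + (x - 1)/x; check: E(4) = 53/12, E(-1/3) = 53/12.   [invariant]

Only (D) is unchanged. Indeed f(f(x)) = 1/(1 - 1/(1-x)) = (1-x)/(-x) = (x-1)/x, so E(x) = x + f(x) + f(f(x)) is the sum over the whole 3-cycle; applying f just permutes the three terms cyclically (x -> f(x) -> f(f(x)) -> x), leaving the sum unchanged.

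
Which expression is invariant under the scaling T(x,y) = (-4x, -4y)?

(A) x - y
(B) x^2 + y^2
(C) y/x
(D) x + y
C

Under the uniform scaling T(x,y) = (-4x, -4y):
Substitute the transformed coordinates into each option and compare with the original:
(A) x - y  ->  (-4x) - (-4y) = -4x + 4y   [differs from x - y: not invariant]
(B) x^2 + y^2  ->  (-4x)^2 + (-4y)^2 = 16x^2 + 16y^2   [differs from x^2 + y^2: not invariant]
(C) y/x  ->  (-4y)/(-4x) = y/x   [equals y/x: invariant]
(D) x + y  ->  (-4x) + (-4y) = -4x - 4y   [differs from x + y: not invariant]

Only option (C), y/x, is unchanged by the transformation.
The common factor -4 cancels in a ratio of coordinates, while sums, products and sums of squares pick up factors of -4 or 16.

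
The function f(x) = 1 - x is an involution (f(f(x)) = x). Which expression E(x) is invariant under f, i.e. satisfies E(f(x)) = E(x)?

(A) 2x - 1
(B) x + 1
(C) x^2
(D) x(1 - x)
D

Replace x by f(x) = 1 - x in each option and simplify. As a quick numerical cross-check, also compare E(3) with E(f(3)) = E(-2).

(A) 2x - 1  ->  2(1 - x) - 1 = 1 - 2x; check: E(3) = 5 but E(-2) = -5.   [not invariant]
(B) x + 1  ->  (1 - x) + 1 = 2 - x; check: E(3) = 4 but E(-2) = -1.   [not invariant]
(C) x^2  ->  (1 - x)^2 = (x - 1)^2; check: E(3) = 9 but E(-2) = 4.   [not invariant]
(D) x(1 - x)  ->  (1 - x)(1 - (1 - x)), which simplifies back to x(1 - x); check: E(3) = -6, E(-2) = -6.   [invariant]

Only (D) is unchanged. E is symmetric under swapping x with f(x) = 1 - x, which is exactly what an involution does.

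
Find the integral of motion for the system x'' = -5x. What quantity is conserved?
E = (x')^2 + 5x^2

Multiply the equation by x':
x' * x'' = -5x * x'
The left side is d/dt[(x')^2/2] and the right side is d/dt[-5x^2/2], so
d/dt[(x')^2/2 + 5x^2/2] = 0, i.e. (x')^2/2 + 5x^2/2 = constant.
Multiplying by 2, the integral of motion is E = (x')^2 + 5x^2.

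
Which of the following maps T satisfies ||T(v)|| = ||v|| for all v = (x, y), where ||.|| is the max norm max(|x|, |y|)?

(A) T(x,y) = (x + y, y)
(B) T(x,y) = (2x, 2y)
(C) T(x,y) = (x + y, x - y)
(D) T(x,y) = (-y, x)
D

A transformation preserves a norm if ||T(v)|| = ||v|| for every v; a single vector where the norm changes rules an option out.

(A) T(x,y) = (x + y, y): v = (1, 1) has norm max(|1|, |1|) = 1, but T(v) = (2, 1) has norm 2 -- not preserved.
(B) T(x,y) = (2x, 2y): v = (1, 0) has norm max(|1|, |0|) = 1, but T(v) = (2, 0) has norm 2 -- not preserved.
(C) T(x,y) = (x + y, x - y): v = (1, 1) has norm max(|1|, |1|) = 1, but T(v) = (2, 0) has norm 2 -- not preserved.
(D) T(x,y) = (-y, x): preserves the norm -- it only permutes the coordinates and/or flips signs, which leaves max(|x|, |y|) unchanged.

Therefore the answer is (D).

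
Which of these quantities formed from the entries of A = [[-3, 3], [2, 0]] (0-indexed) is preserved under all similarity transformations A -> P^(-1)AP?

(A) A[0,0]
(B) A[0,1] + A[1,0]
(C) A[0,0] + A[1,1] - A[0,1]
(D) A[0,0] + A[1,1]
D

A[0,0] + A[1,1] is the trace of A. By the cyclic property of the trace, tr(P^(-1)AP) = tr(APP^(-1)) = tr(A), so it is the same for every matrix similar to A.

The other combinations are not similarity invariants. For example, take P = [[1, 1], [1, 2]] (det P = 1), so P^(-1) = [[2, -1], [-1, 1]] and
B = P^(-1)AP = [[-2, 4], [2, -1]].
Evaluating each option on A and on B:
(A) A[0,0]: -3 for A, -2 for B -> changes
(B) A[0,1] + A[1,0]: 5 for A, 6 for B -> changes
(C) A[0,0] + A[1,1] - A[0,1]: -6 for A, -7 for B -> changes
(D) A[0,0] + A[1,1]: -3 for A, -3 for B -> unchanged

Only (D) A[0,0] + A[1,1] = -3 survives (and it does so for every P, not just this one), so it is the invariant.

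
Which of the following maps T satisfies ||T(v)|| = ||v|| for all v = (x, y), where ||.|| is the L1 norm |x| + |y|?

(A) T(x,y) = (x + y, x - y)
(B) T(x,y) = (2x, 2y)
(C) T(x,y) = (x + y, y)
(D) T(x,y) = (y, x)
D

A transformation preserves a norm if ||T(v)|| = ||v|| for every v; a single vector where the norm changes rules an option out.

(A) T(x,y) = (x + y, x - y): v = (1, 0) has norm |1| + |0| = 1, but T(v) = (1, 1) has norm 2 -- not preserved.
(B) T(x,y) = (2x, 2y): v = (1, 0) has norm |1| + |0| = 1, but T(v) = (2, 0) has norm 2 -- not preserved.
(C) T(x,y) = (x + y, y): v = (0, 1) has norm |0| + |1| = 1, but T(v) = (1, 1) has norm 2 -- not preserved.
(D) T(x,y) = (y, x): preserves the norm -- it only permutes the coordinates and/or flips signs, which leaves |x| + |y| unchanged.

Therefore the answer is (D).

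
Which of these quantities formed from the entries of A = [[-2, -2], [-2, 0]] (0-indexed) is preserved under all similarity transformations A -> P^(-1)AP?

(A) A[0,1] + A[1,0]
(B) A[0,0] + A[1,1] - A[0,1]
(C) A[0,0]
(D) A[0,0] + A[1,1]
D

A[0,0] + A[1,1] is the trace of A. By the cyclic property of the trace, tr(P^(-1)AP) = tr(APP^(-1)) = tr(A), so it is the same for every matrix similar to A.

The other combinations are not similarity invariants. For example, take P = [[1, 2], [0, 1]] (det P = 1), so P^(-1) = [[1, -2], [0, 1]] and
B = P^(-1)AP = [[2, 2], [-2, -4]].
Evaluating each option on A and on B:
(A) A[0,1] + A[1,0]: -4 for A, 0 for B -> changes
(B) A[0,0] + A[1,1] - A[0,1]: 0 for A, -4 for B -> changes
(C) A[0,0]: -2 for A, 2 for B -> changes
(D) A[0,0] + A[1,1]: -2 for A, -2 for B -> unchanged

Only (D) A[0,0] + A[1,1] = -2 survives (and it does so for every P, not just this one), so it is the invariant.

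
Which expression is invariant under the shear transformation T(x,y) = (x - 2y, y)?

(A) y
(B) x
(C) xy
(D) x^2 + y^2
A

Under the shear T(x,y) = (x - 2y, y):
Substitute the transformed coordinates into each option and compare with the original:
(A) y  ->  (y) = y   [equals y: invariant]
(B) x  ->  (x - 2y) = x - 2y   [differs from x: not invariant]
(C) xy  ->  (x - 2y)(y) = xy - 2y^2   [differs from xy: not invariant]
(D) x^2 + y^2  ->  (x - 2y)^2 + (y)^2 = x^2 - 4xy + 5y^2   [differs from x^2 + y^2: not invariant]

Only option (A), y, is unchanged by the transformation.
A horizontal shear moves points parallel to the x-axis, so the y-coordinate (and any function of y alone) is unchanged.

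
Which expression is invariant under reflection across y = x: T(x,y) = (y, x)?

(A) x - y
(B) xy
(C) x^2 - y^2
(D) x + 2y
B

The map is reflection across y = x: T(x,y) = (y, x).
Substitute the transformed coordinates into each option and compare with the original:
(A) x - y  ->  (y) - (x) = -x + y   [differs from x - y: not invariant]
(B) xy  ->  (y)(x) = xy   [equals xy: invariant]
(C) x^2 - y^2  ->  (y)^2 - (x)^2 = -x^2 + y^2   [differs from x^2 - y^2: not invariant]
(D) x + 2y  ->  (y) + 2(x) = 2x + y   [differs from x + 2y: not invariant]

Only option (B), xy, is unchanged by the transformation.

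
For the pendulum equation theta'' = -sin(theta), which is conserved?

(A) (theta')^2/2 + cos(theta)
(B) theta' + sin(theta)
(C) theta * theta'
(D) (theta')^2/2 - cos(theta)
D

A first integral I satisfies dI/dt = 0 along every solution. Differentiate each option and use the equation of motion:
(A) d/dt[(theta')^2/2 + cos(theta)] = theta' theta'' - sin(theta) theta' = -2 theta' sin(theta), not identically 0
(B) d/dt[theta' + sin(theta)] = theta'' + cos(theta) theta' = -sin(theta) + theta' cos(theta), not identically 0
(C) d/dt[theta * theta'] = (theta')^2 + theta theta'' = (theta')^2 - theta sin(theta), not identically 0
(D) d/dt[(theta')^2/2 - cos(theta)] = theta' theta'' + sin(theta) theta' = theta'(-sin(theta)) + theta' sin(theta) = 0

Only (D) has zero time-derivative. This is the total energy: kinetic (theta')^2/2 plus potential -cos(theta).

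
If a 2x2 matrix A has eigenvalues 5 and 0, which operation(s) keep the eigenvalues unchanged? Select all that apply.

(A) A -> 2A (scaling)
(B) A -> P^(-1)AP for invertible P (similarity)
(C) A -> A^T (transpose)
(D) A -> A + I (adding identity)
B and C

Eigenvalues are preserved by:
1. Similarity transformations: A -> P^(-1)AP (same characteristic polynomial)
2. Transpose: A^T has the same eigenvalues as A

Eigenvalues are NOT preserved by:
- Adding identity: eigenvalues become 5+1, 0+1
- Scaling: eigenvalues become 10, 0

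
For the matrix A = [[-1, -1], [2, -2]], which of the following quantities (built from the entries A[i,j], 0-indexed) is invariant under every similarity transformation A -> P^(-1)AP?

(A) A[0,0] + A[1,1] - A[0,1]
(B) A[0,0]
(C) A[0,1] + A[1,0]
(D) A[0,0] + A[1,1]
D

A[0,0] + A[1,1] is the trace of A. By the cyclic property of the trace, tr(P^(-1)AP) = tr(APP^(-1)) = tr(A), so it is the same for every matrix similar to A.

The other combinations are not similarity invariants. For example, take P = [[2, 1], [1, 1]] (det P = 1), so P^(-1) = [[1, -1], [-1, 2]] and
B = P^(-1)AP = [[-5, -2], [7, 2]].
Evaluating each option on A and on B:
(A) A[0,0] + A[1,1] - A[0,1]: -2 for A, -1 for B -> changes
(B) A[0,0]: -1 for A, -5 for B -> changes
(C) A[0,1] + A[1,0]: 1 for A, 5 for B -> changes
(D) A[0,0] + A[1,1]: -3 for A, -3 for B -> unchanged

Only (D) A[0,0] + A[1,1] = -3 survives (and it does so for every P, not just this one), so it is the invariant.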